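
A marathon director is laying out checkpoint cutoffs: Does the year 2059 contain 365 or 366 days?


Year: 2059
Check leap year rules:
Divisible by 4? No
2059 is not a leap year
Days: 365

365


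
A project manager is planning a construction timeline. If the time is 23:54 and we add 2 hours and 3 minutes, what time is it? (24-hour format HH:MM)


Start time: 23:54
Adding: 2 hours 3 minutes
Minutes: 54 + 3 = 57
Hours: 23 + 2 + 0 = 25
Hour wraparound: 25 mod 24 = 1
Result: 01:57

01:57


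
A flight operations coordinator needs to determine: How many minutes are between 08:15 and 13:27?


Start time: 08:15 = 495 minutes from midnight
End time: 13:27 = 807 minutes from midnight
Difference: 807 - 495 = 312 minutes
That is 5 hours and 12 minutes

312


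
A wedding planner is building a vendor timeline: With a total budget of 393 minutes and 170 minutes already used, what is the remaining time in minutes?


Total budget: 393 minutes
Time used: 170 minutes
Remaining: 393 - 170 = 223 minutes
Percent used: 43.3%
Percent remaining: 56.7%

223


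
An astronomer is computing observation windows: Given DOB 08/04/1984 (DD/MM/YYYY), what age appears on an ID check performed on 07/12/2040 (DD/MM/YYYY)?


Birth: 1984-04-08
Reference: 2040-12-07
Year difference: 2040 - 1984 = 56
Has birthday (04-08) occurred by 12-07? Yes
Age in full years: 56

56


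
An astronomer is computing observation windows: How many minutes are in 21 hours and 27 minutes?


Hours: 21
Extra minutes: 27
Minutes per hour: 60
Hours to minutes: 21 x 60 = 1260
Total: 1260 + 27 = 1287

1287


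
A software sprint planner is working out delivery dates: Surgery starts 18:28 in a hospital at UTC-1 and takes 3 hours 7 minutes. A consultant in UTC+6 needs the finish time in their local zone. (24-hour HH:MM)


Start: 18:28 in UTC-1
Step 1 - add duration:
  minutes: 28 + 7 = 35
  hours: 18 + 3 + 0 = 21
  end in UTC-1: 21:35
Step 2 - convert UTC-1 -> UTC+6:
  offset difference: 6 - (-1) = 7 hours
  21 + (7) = 28 -> mod 24 = 4
Result: 04:35 in UTC+6

04:35


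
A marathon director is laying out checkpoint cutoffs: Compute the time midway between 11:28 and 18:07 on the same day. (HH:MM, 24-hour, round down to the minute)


Start time: 11:28 = 688 minutes from midnight
End time: 18:07 = 1087 minutes from midnight
Sum: 688 + 1087 = 1775
Midpoint: 1775 / 2 = 887 minutes
Convert: 887 / 60 = 14 hours, 47 minutes
Result: 14:47

14:47


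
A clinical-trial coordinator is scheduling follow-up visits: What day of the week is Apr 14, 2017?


Date: 2017-04-14
January 1, 2017 is a Sunday
Day of year: 104
Offset from Jan 1: 103 days
103 mod 7 = 5
Result: Friday

Friday


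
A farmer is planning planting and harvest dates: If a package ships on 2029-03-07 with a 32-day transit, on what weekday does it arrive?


Start: 2029-03-07 (Wednesday)
Step 1 - find target date: add 32 days
  2029-03-07 + 32 days = 2029-04-08
Step 2 - day of week:
  32 mod 7 = 4
  Wednesday + 4 days -> Sunday
Result: Sunday (2029-04-08)

Sunday


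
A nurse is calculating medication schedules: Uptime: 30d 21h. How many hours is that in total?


Days: 30
Extra hours: 21
Hours per day: 24
Days to hours: 30 x 24 = 720
Total: 720 + 21 = 741

741


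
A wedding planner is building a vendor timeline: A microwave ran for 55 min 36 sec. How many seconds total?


Minutes: 55
Extra seconds: 36
Seconds per minute: 60
Minutes to seconds: 55 x 60 = 3300
Total: 3300 + 36 = 3336

3336


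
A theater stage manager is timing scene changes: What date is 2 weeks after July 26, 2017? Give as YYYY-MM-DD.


Start: 2017-07-26
Weeks to add: 2
Convert to days: 2 x 7 = 14 days
Add 14 days to 2017-07-26
Result: 2017-08-09

2017-08-09


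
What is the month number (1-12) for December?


Calendar month order:
11. November
12. December <--
December is month number 12

12


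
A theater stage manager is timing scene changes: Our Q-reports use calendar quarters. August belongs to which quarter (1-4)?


Month: August (month 8)
Q1: January-March (months 1-3)
Q2: April-June (months 4-6)
Q3: July-September (months 7-9)
Q4: October-December (months 10-12)
Month 8 falls in Q3

3


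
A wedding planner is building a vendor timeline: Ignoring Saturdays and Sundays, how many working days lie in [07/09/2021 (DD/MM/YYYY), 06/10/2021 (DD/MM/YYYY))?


Start: 2021-09-07 (Tuesday)
End (exclusive): 2021-10-06 (Wednesday)
Total calendar days: 29
Full weeks: 29 // 7 = 4 -> 20 weekdays
Remaining 1 days starting on Tuesday:
  Tue(w) -> 1 weekdays
Total business days: 20 + 1 = 21

21


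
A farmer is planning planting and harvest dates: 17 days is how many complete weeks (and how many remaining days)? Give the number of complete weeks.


Total days: 17
Days per week: 7
Division: 17 / 7 = 2 remainder 3
Complete weeks: 2
Remaining days: 3

2


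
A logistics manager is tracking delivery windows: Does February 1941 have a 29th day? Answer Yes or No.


Year: 1941
Divisible by 4? 1941 / 4 = 485.25 -> No
Not divisible by 4, so NOT a leap year

No


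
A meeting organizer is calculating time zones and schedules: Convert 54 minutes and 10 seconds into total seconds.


Minutes: 54
Seconds: 10
Convert minutes to seconds: 54 x 60 = 3240
Add remaining seconds: 3240 + 10 = 3250

3250


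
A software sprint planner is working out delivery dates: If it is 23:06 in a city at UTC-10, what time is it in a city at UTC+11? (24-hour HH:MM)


Local time: 23:06 at UTC-10 (offset -10h)
Target zone: UTC+11 (offset 11h)
Difference: 11 - (-10) = 21 hours
Calculation: 23 + (21) = 44
Wraparound: (44) mod 24 = 20
Result: 20:06

20:06


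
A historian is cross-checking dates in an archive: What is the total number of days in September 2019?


Month: September
Year: 2019
September is a 30-day month
Total: 30 days

30


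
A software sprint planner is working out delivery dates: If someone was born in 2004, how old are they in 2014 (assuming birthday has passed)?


Birth year: 2004
Current year: 2014
Age = current year - birth year
Age = 2014 - 2004 = 10

10


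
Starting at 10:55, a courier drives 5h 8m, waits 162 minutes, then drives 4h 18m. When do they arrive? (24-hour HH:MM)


Depart: 10:55
Leg 1: +308 min -> 16:03
Layover: +162 min -> 18:45
Leg 2: +258 min -> 23:03
Total travel: 728 minutes = 12h 8m
Arrival: 23:03

23:03


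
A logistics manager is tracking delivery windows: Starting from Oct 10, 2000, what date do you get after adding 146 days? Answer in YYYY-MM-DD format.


Start: 2000-10-10
Adding 146 days
Days remaining in October: 21
After October: 125 days still to add
November 2000: 30 days, 95 remaining
December 2000: 31 days, 64 remaining
January 2001: 31 days, 33 remaining
February 2001: 28 days, 5 remaining
Result: 2001-03-05

2001-03-05


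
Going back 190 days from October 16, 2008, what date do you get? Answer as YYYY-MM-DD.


Start: 2008-10-16
Subtracting 190 days
Days already passed in October: 16
After going back through October: 174 more days to subtract
September 2008: 30 days, 144 remaining
August 2008: 31 days, 113 remaining
July 2008: 31 days, 82 remaining
June 2008: 30 days, 52 remaining
Result: 2008-04-09

2008-04-09


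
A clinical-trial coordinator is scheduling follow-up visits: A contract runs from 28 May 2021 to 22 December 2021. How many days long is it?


Start date: 2021-05-28
End date: 2021-12-22
May 2021: +4 days
Jun 2021: +30 days
Jul 2021: +31 days
... (5 more months)
Total: 208 days

208


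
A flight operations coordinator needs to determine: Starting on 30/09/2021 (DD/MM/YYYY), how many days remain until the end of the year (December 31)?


Start: September 30, 2021
End: December 31, 2021
Days left in September: 0
October: 31
November: 30
December: 31
Sum of remaining months: 92
Total: 0 + 92 = 92

92


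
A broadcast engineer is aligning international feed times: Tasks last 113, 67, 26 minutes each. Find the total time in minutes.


Durations: 113, 67, 26
Running sum: 113
+ 67 = 180
+ 26 = 206
Total duration: 206 minutes
That is 3 hours and 26 minutes

206


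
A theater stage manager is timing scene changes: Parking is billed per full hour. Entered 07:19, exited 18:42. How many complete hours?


Start: 07:19
End: 18:42
Hour difference: 18 - 7 = 11 hours
Minute difference: 42 - 19 = 23 minutes
Total minutes: 683
Complete hours: 683 / 60 = 11 (remainder 23)

11


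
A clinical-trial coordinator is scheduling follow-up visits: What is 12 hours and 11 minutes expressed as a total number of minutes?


Hours: 12
Minutes: 11
Convert hours to minutes: 12 x 60 = 720
Add remaining minutes: 720 + 11 = 731

731


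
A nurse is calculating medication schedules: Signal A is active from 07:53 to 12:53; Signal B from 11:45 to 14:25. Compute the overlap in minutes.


Interval A: [473, 773] minutes from midnight
Interval B: [705, 865] minutes from midnight
Overlap start = max(473, 705) = 705
Overlap end = min(773, 865) = 773
Overlap = 773 - 705 = 68 minutes

68


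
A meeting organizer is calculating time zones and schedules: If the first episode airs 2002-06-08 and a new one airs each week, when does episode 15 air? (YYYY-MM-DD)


First occurrence: 2002-06-08 (occurrence 1)
Each occurrence is 7 days after the previous.
Occurrence 15 is 14 weeks after the first.
14 weeks = 98 days
2002-06-08 + 98 days = 2002-09-14

2002-09-14


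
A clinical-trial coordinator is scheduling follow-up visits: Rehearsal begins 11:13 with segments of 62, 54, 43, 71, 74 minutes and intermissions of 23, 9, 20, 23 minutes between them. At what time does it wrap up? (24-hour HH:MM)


Start: 11:13 = 673 min from midnight
  after task 1 (62 min): 12:15
  after break (23 min): 12:38
  after task 2 (54 min): 13:32
  after break (9 min): 13:41
  after task 3 (43 min): 14:24
  after break (20 min): 14:44
  after task 4 (71 min): 15:55
  after break (23 min): 16:18
  after task 5 (74 min): 17:32
Total elapsed: 379 minutes
End time: 17:32

17:32


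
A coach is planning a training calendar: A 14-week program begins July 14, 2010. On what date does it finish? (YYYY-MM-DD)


Start: 2010-07-14
Weeks to add: 14
Convert to days: 14 x 7 = 98 days
Add 98 days to 2010-07-14
Result: 2010-10-20

2010-10-20


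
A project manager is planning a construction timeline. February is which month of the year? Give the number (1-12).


Calendar month order:
1. January
2. February <--
3. March
February is month number 2

2


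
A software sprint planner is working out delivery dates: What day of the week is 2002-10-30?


Date: 2002-10-30
January 1, 2002 is a Tuesday
Day of year: 303
Offset from Jan 1: 302 days
302 mod 7 = 1
Result: Wednesday

Wednesday


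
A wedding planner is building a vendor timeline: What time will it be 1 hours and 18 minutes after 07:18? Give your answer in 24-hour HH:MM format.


Start time: 07:18
Adding: 1 hours 18 minutes
Minutes: 18 + 18 = 36
Hours: 7 + 1 + 0 = 8
Result: 08:36

08:36


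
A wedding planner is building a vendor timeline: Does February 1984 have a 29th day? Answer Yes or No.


Year: 1984
Divisible by 4? 1984 / 4 = 496.0 -> Yes
Divisible by 100? 1984 / 100 = 19.84 -> No
Divisible by 4 but not 100, so it IS a leap year

Yes


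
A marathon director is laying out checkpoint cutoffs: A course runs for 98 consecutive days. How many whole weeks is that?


Total days: 98
Days per week: 7
Division: 98 / 7 = 14 remainder 0
Complete weeks: 14
Remaining days: 0

14


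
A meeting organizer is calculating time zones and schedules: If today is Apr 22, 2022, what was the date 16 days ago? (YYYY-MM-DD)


Start: 2022-04-22
Subtracting 16 days
Days already passed in April: 22
Result: 2022-04-06

2022-04-06


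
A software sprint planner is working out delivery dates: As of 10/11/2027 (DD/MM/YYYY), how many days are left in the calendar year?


Start: November 10, 2027
End: December 31, 2027
Days left in November: 20
December: 31
Sum of remaining months: 31
Total: 20 + 31 = 51

51


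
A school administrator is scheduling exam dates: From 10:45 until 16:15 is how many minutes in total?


Start time: 10:45 = 645 minutes from midnight
End time: 16:15 = 975 minutes from midnight
Difference: 975 - 645 = 330 minutes
That is 5 hours and 30 minutes

330


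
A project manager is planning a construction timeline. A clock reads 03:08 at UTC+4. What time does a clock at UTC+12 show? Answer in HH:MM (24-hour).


Local time: 03:08 at UTC+4 (offset 4h)
Target zone: UTC+12 (offset 12h)
Difference: 12 - (4) = 8 hours
Calculation: 3 + (8) = 11
Result: 11:08

11:08


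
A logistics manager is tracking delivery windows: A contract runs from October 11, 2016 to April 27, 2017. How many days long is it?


Start date: 2016-10-11
End date: 2017-04-27
Oct 2016: +21 days
Nov 2016: +30 days
Dec 2016: +31 days
... (4 more months)
Total: 198 days

198


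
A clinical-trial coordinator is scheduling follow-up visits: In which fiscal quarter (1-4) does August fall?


Month: August (month 8)
Q1: January-March (months 1-3)
Q2: April-June (months 4-6)
Q3: July-September (months 7-9)
Q4: October-December (months 10-12)
Month 8 falls in Q3

3


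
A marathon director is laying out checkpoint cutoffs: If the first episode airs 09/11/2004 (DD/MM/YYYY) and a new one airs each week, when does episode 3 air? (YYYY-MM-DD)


First occurrence: 2004-11-09 (occurrence 1)
Each occurrence is 7 days after the previous.
Occurrence 3 is 2 weeks after the first.
2 weeks = 14 days
2004-11-09 + 14 days = 2004-11-23

2004-11-23


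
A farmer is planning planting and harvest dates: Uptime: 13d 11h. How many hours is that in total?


Days: 13
Extra hours: 11
Hours per day: 24
Days to hours: 13 x 24 = 312
Total: 312 + 11 = 323

323


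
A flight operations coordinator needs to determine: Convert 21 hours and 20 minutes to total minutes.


Hours: 21
Extra minutes: 20
Minutes per hour: 60
Hours to minutes: 21 x 60 = 1260
Total: 1260 + 20 = 1280

1280


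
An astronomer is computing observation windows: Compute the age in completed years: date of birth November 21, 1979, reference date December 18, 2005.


Birth: 1979-11-21
Reference: 2005-12-18
Year difference: 2005 - 1979 = 26
Has birthday (11-21) occurred by 12-18? Yes
Age in full years: 26

26


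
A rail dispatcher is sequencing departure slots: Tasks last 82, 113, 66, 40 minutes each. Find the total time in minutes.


Durations: 82, 113, 66, 40
Running sum: 82
+ 113 = 195
+ 66 = 261
+ 40 = 301
Total duration: 301 minutes
That is 5 hours and 1 minutes

301


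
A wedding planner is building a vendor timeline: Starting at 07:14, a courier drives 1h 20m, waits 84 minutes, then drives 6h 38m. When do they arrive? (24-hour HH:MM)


Depart: 07:14
Leg 1: +80 min -> 08:34
Layover: +84 min -> 09:58
Leg 2: +398 min -> 16:36
Total travel: 562 minutes = 9h 22m
Arrival: 16:36

16:36


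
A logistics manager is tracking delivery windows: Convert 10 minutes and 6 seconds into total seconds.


Minutes: 10
Seconds: 6
Convert minutes to seconds: 10 x 60 = 600
Add remaining seconds: 600 + 6 = 606

606


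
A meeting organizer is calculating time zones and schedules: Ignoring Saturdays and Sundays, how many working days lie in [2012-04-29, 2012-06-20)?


Start: 2012-04-29 (Sunday)
End (exclusive): 2012-06-20 (Wednesday)
Total calendar days: 52
Full weeks: 52 // 7 = 7 -> 35 weekdays
Remaining 3 days starting on Sunday:
  Sun(-), Mon(w), Tue(w) -> 2 weekdays
Total business days: 35 + 2 = 37

37


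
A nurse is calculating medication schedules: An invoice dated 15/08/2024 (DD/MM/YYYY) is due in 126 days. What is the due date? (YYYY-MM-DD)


Start: 2024-08-15
Adding 126 days
Days remaining in August: 16
After August: 110 days still to add
September 2024: 30 days, 80 remaining
October 2024: 31 days, 49 remaining
November 2024: 30 days, 19 remaining
December 2024 has 31 days, need 19
Result: 2024-12-19

2024-12-19


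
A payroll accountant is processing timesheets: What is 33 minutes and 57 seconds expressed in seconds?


Minutes: 33
Extra seconds: 57
Seconds per minute: 60
Minutes to seconds: 33 x 60 = 1980
Total: 1980 + 57 = 2037

2037


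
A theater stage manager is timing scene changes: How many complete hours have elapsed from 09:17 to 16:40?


Start: 09:17
End: 16:40
Hour difference: 16 - 9 = 7 hours
Minute difference: 40 - 17 = 23 minutes
Total minutes: 443
Complete hours: 443 / 60 = 7 (remainder 23)

7


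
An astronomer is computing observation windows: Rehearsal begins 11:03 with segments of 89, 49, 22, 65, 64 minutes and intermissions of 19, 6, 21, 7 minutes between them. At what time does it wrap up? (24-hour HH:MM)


Start: 11:03 = 663 min from midnight
  after task 1 (89 min): 12:32
  after break (19 min): 12:51
  after task 2 (49 min): 13:40
  after break (6 min): 13:46
  after task 3 (22 min): 14:08
  after break (21 min): 14:29
  after task 4 (65 min): 15:34
  after break (7 min): 15:41
  after task 5 (64 min): 16:45
Total elapsed: 342 minutes
End time: 16:45

16:45


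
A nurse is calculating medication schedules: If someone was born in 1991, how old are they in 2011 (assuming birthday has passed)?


Birth year: 1991
Current year: 2011
Age = current year - birth year
Age = 2011 - 1991 = 20

20


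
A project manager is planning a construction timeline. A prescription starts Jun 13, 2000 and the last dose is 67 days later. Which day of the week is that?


Start: 2000-06-13 (Tuesday)
Step 1 - find target date: add 67 days
  2000-06-13 + 67 days = 2000-08-19
Step 2 - day of week:
  67 mod 7 = 4
  Tuesday + 4 days -> Saturday
Result: Saturday (2000-08-19)

Saturday


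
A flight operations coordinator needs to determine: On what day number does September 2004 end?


Month: September
Year: 2004
September is a 30-day month
Total: 30 days

30


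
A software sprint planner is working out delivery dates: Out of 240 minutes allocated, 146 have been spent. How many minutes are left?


Total budget: 240 minutes
Time used: 146 minutes
Remaining: 240 - 146 = 94 minutes
Percent used: 60.8%
Percent remaining: 39.2%

94


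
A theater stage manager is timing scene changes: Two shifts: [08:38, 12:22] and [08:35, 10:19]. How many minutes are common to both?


Interval A: [518, 742] minutes from midnight
Interval B: [515, 619] minutes from midnight
Overlap start = max(518, 515) = 518
Overlap end = min(742, 619) = 619
Overlap = 619 - 518 = 101 minutes

101


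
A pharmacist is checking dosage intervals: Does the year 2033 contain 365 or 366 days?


Year: 2033
Check leap year rules:
Divisible by 4? No
2033 is not a leap year
Days: 365

365


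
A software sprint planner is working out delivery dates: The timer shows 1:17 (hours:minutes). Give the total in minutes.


Hours: 1
Minutes: 17
Convert hours to minutes: 1 x 60 = 60
Add remaining minutes: 60 + 17 = 77

77


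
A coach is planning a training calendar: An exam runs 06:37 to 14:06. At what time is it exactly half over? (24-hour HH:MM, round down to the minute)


Start time: 06:37 = 397 minutes from midnight
End time: 14:06 = 846 minutes from midnight
Sum: 397 + 846 = 1243
Midpoint: 1243 / 2 = 621 minutes
Convert: 621 / 60 = 10 hours, 21 minutes
Result: 10:21

10:21


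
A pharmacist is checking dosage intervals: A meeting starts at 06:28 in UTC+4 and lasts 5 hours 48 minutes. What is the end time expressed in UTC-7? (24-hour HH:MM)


Start: 06:28 in UTC+4
Step 1 - add duration:
  minutes: 28 + 48 = 76 (carry 1h)
  hours: 6 + 5 + 1 = 12
  end in UTC+4: 12:16
Step 2 - convert UTC+4 -> UTC-7:
  offset difference: -7 - (4) = -11 hours
  12 + (-11) = 1 -> mod 24 = 1
Result: 01:16 in UTC-7

01:16


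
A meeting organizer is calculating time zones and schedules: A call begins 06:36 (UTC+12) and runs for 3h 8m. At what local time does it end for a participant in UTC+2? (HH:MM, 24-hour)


Start: 06:36 in UTC+12
Step 1 - add duration:
  minutes: 36 + 8 = 44
  hours: 6 + 3 + 0 = 9
  end in UTC+12: 09:44
Step 2 - convert UTC+12 -> UTC+2:
  offset difference: 2 - (12) = -10 hours
  9 + (-10) = -1 -> mod 24 = 23
Result: 23:44 in UTC+2

23:44


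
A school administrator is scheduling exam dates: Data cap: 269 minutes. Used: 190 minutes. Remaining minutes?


Total budget: 269 minutes
Time used: 190 minutes
Remaining: 269 - 190 = 79 minutes
Percent used: 70.6%
Percent remaining: 29.4%

79


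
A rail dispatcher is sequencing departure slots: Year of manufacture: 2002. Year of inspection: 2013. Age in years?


Birth year: 2002
Current year: 2013
Age = current year - birth year
Age = 2013 - 2002 = 11

11


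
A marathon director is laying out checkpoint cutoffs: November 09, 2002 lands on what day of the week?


Date: 2002-11-09
January 1, 2002 is a Tuesday
Day of year: 313
Offset from Jan 1: 312 days
312 mod 7 = 4
Result: Saturday

Saturday


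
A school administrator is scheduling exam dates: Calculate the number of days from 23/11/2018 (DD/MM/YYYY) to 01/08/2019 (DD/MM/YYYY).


Start date: 2018-11-23
End date: 2019-08-01
Nov 2018: +8 days
Dec 2018: +31 days
Jan 2019: +31 days
... (6 more months)
Total: 251 days

251


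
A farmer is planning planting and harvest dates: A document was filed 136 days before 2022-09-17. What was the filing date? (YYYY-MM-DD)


Start: 2022-09-17
Subtracting 136 days
Days already passed in September: 17
After going back through September: 119 more days to subtract
August 2022: 31 days, 88 remaining
July 2022: 31 days, 57 remaining
June 2022: 30 days, 27 remaining
May 2022 has 31 days, need 27
Result: 2022-05-04

2022-05-04


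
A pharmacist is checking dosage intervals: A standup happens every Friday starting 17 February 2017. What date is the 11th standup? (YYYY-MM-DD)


First occurrence: 2017-02-17 (occurrence 1)
Each occurrence is 7 days after the previous.
Occurrence 11 is 10 weeks after the first.
10 weeks = 70 days
2017-02-17 + 70 days = 2017-04-28

2017-04-28


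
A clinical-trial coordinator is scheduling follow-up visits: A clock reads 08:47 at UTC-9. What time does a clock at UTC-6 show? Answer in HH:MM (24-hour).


Local time: 08:47 at UTC-9 (offset -9h)
Target zone: UTC-6 (offset -6h)
Difference: -6 - (-9) = 3 hours
Calculation: 8 + (3) = 11
Result: 11:47

11:47


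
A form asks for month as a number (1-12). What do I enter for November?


Calendar month order:
10. October
11. November <--
12. December
November is month number 11

11


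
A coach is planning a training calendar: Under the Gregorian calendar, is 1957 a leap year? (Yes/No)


Year: 1957
Divisible by 4? 1957 / 4 = 489.25 -> No
Not divisible by 4, so NOT a leap year

No


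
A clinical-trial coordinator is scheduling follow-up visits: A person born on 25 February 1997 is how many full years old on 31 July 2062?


Birth: 1997-02-25
Reference: 2062-07-31
Year difference: 2062 - 1997 = 65
Has birthday (02-25) occurred by 07-31? Yes
Age in full years: 65

65


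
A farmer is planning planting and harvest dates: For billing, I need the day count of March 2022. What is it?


Month: March
Year: 2022
March is a 31-day month
Total: 31 days

31


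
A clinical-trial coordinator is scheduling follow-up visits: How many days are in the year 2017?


Year: 2017
Check leap year rules:
Divisible by 4? No
2017 is not a leap year
Days: 365

365


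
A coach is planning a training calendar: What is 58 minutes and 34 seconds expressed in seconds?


Minutes: 58
Extra seconds: 34
Seconds per minute: 60
Minutes to seconds: 58 x 60 = 3480
Total: 3480 + 34 = 3514

3514


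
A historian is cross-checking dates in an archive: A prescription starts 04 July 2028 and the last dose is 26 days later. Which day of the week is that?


Start: 2028-07-04 (Tuesday)
Step 1 - find target date: add 26 days
  2028-07-04 + 26 days = 2028-07-30
Step 2 - day of week:
  26 mod 7 = 5
  Tuesday + 5 days -> Sunday
Result: Sunday (2028-07-30)

Sunday


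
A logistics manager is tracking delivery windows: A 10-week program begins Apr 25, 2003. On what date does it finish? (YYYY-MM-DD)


Start: 2003-04-25
Weeks to add: 10
Convert to days: 10 x 7 = 70 days
Add 70 days to 2003-04-25
Result: 2003-07-04

2003-07-04


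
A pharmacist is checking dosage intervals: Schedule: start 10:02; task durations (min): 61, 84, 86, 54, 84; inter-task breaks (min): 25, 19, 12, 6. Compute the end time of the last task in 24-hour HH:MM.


Start: 10:02 = 602 min from midnight
  after task 1 (61 min): 11:03
  after break (25 min): 11:28
  after task 2 (84 min): 12:52
  after break (19 min): 13:11
  after task 3 (86 min): 14:37
  after break (12 min): 14:49
  after task 4 (54 min): 15:43
  after break (6 min): 15:49
  after task 5 (84 min): 17:13
Total elapsed: 431 minutes
End time: 17:13

17:13


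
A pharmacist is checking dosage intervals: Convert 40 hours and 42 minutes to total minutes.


Hours: 40
Minutes: 42
Convert hours to minutes: 40 x 60 = 2400
Add remaining minutes: 2400 + 42 = 2442

2442


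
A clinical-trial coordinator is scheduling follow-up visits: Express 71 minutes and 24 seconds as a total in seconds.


Minutes: 71
Seconds: 24
Convert minutes to seconds: 71 x 60 = 4260
Add remaining seconds: 4260 + 24 = 4284

4284


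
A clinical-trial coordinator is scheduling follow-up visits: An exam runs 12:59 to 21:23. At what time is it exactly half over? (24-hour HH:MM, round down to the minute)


Start time: 12:59 = 779 minutes from midnight
End time: 21:23 = 1283 minutes from midnight
Sum: 779 + 1283 = 2062
Midpoint: 2062 / 2 = 1031 minutes
Convert: 1031 / 60 = 17 hours, 11 minutes
Result: 17:11

17:11


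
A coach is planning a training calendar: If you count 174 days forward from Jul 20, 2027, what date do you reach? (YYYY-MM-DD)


Start: 2027-07-20
Adding 174 days
Days remaining in July: 11
After July: 163 days still to add
August 2027: 31 days, 132 remaining
September 2027: 30 days, 102 remaining
October 2027: 31 days, 71 remaining
November 2027: 30 days, 41 remaining
Result: 2028-01-10

2028-01-10


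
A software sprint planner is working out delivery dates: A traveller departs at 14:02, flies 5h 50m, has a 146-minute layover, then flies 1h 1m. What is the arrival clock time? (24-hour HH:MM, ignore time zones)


Depart: 14:02
Leg 1: +350 min -> 19:52
Layover: +146 min -> 22:18
Leg 2: +61 min -> 23:19
Total travel: 557 minutes = 9h 17m
Arrival: 23:19

23:19


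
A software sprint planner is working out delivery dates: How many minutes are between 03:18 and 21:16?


Start time: 03:18 = 198 minutes from midnight
End time: 21:16 = 1276 minutes from midnight
Difference: 1276 - 198 = 1078 minutes
That is 17 hours and 58 minutes

1078


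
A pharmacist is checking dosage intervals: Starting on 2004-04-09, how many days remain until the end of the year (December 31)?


Start: April 09, 2004
End: December 31, 2004
Days left in April: 21
May: 31
June: 30
July: 31
August: 31
... plus remaining months
Sum of remaining months: 245
Total: 21 + 245 = 266

266


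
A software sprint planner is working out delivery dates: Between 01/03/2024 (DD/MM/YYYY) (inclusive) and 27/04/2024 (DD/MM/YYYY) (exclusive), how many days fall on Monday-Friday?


Start: 2024-03-01 (Friday)
End (exclusive): 2024-04-27 (Saturday)
Total calendar days: 57
Full weeks: 57 // 7 = 8 -> 40 weekdays
Remaining 1 days starting on Friday:
  Fri(w) -> 1 weekdays
Total business days: 40 + 1 = 41

41


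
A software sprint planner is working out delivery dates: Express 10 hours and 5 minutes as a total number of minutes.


Hours: 10
Extra minutes: 5
Minutes per hour: 60
Hours to minutes: 10 x 60 = 600
Total: 600 + 5 = 605

605


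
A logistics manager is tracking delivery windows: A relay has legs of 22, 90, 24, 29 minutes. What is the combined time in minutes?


Durations: 22, 90, 24, 29
Running sum: 22
+ 90 = 112
+ 24 = 136
+ 29 = 165
Total duration: 165 minutes
That is 2 hours and 45 minutes

165


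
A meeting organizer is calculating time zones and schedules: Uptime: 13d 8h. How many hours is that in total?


Days: 13
Extra hours: 8
Hours per day: 24
Days to hours: 13 x 24 = 312
Total: 312 + 8 = 320

320


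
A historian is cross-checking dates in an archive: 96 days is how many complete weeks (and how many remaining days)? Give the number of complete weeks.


Total days: 96
Days per week: 7
Division: 96 / 7 = 13 remainder 5
Complete weeks: 13
Remaining days: 5

13


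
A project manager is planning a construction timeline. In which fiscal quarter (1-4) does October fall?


Month: October (month 10)
Q1: January-March (months 1-3)
Q2: April-June (months 4-6)
Q3: July-September (months 7-9)
Q4: October-December (months 10-12)
Month 10 falls in Q4

4


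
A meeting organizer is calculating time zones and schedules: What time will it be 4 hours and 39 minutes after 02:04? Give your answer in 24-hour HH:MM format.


Start time: 02:04
Adding: 4 hours 39 minutes
Minutes: 4 + 39 = 43
Hours: 2 + 4 + 0 = 6
Result: 06:43

06:43


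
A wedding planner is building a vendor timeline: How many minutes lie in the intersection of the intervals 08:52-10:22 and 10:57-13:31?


Interval A: [532, 622] minutes from midnight
Interval B: [657, 811] minutes from midnight
Overlap start = max(532, 657) = 657
Overlap end = min(622, 811) = 622
End <= start, so the intervals do not overlap: 0 minutes

0


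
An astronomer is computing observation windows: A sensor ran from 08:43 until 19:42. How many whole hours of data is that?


Start: 08:43
End: 19:42
Hour difference: 19 - 8 = 11 hours
Minute difference: 42 - 43 = -1 minutes
Total minutes: 659
Complete hours: 659 / 60 = 10 (remainder 59)

10


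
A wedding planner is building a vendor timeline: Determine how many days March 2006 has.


Month: March
Year: 2006
March is a 31-day month
Total: 31 days

31


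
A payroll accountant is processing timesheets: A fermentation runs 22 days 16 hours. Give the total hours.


Days: 22
Extra hours: 16
Hours per day: 24
Days to hours: 22 x 24 = 528
Total: 528 + 16 = 544

544


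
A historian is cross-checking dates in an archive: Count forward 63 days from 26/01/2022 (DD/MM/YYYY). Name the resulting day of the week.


Start: 2022-01-26 (Wednesday)
Step 1 - find target date: add 63 days
  2022-01-26 + 63 days = 2022-03-30
Step 2 - day of week:
  63 mod 7 = 0
  Wednesday + 0 days -> Wednesday
Result: Wednesday (2022-03-30)

Wednesday


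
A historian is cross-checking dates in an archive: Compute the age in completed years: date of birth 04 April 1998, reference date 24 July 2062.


Birth: 1998-04-04
Reference: 2062-07-24
Year difference: 2062 - 1998 = 64
Has birthday (04-04) occurred by 07-24? Yes
Age in full years: 64

64


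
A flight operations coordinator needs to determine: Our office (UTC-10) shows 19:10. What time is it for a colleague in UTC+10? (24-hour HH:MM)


Local time: 19:10 at UTC-10 (offset -10h)
Target zone: UTC+10 (offset 10h)
Difference: 10 - (-10) = 20 hours
Calculation: 19 + (20) = 39
Wraparound: (39) mod 24 = 15
Result: 15:10

15:10


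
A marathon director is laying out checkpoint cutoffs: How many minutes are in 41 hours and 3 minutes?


Hours: 41
Minutes: 3
Convert hours to minutes: 41 x 60 = 2460
Add remaining minutes: 2460 + 3 = 2463

2463


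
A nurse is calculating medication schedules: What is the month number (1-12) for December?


Calendar month order:
11. November
12. December <--
December is month number 12

12


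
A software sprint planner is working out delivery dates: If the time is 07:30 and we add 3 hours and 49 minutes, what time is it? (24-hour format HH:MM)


Start time: 07:30
Adding: 3 hours 49 minutes
Minutes: 30 + 49 = 79
Minute overflow: 79 >= 60, so carry 1 hour, minutes = 19
Hours: 7 + 3 + 1 = 11
Result: 11:19

11:19


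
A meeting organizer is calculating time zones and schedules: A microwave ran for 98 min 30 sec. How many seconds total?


Minutes: 98
Extra seconds: 30
Seconds per minute: 60
Minutes to seconds: 98 x 60 = 5880
Total: 5880 + 30 = 5910

5910


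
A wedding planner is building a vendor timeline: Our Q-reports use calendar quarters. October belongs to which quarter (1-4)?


Month: October (month 10)
Q1: January-March (months 1-3)
Q2: April-June (months 4-6)
Q3: July-September (months 7-9)
Q4: October-December (months 10-12)
Month 10 falls in Q4

4


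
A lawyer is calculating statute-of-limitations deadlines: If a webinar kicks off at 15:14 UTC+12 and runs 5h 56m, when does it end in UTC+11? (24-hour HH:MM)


Start: 15:14 in UTC+12
Step 1 - add duration:
  minutes: 14 + 56 = 70 (carry 1h)
  hours: 15 + 5 + 1 = 21
  end in UTC+12: 21:10
Step 2 - convert UTC+12 -> UTC+11:
  offset difference: 11 - (12) = -1 hours
  21 + (-1) = 20 -> mod 24 = 20
Result: 20:10 in UTC+11

20:10


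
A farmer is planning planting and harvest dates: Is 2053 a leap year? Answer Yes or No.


Year: 2053
Divisible by 4? 2053 / 4 = 513.25 -> No
Not divisible by 4, so NOT a leap year

No


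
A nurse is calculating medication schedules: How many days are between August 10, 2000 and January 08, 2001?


Start date: 2000-08-10
End date: 2001-01-08
Aug 2000: +22 days
Sep 2000: +30 days
Oct 2000: +31 days
... (3 more months)
Total: 151 days

151


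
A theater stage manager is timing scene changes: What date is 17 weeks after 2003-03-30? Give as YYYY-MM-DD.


Start: 2003-03-30
Weeks to add: 17
Convert to days: 17 x 7 = 119 days
Add 119 days to 2003-03-30
Result: 2003-07-27

2003-07-27


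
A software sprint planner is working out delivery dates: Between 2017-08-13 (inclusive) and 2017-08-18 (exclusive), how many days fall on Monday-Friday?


Start: 2017-08-13 (Sunday)
End (exclusive): 2017-08-18 (Friday)
Total calendar days: 5
Full weeks: 5 // 7 = 0 -> 0 weekdays
Remaining 5 days starting on Sunday:
  Sun(-), Mon(w), Tue(w), Wed(w), Thu(w) -> 4 weekdays
Total business days: 0 + 4 = 4

4


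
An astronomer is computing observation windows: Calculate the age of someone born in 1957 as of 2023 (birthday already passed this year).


Birth year: 1957
Current year: 2023
Age = current year - birth year
Age = 2023 - 1957 = 66

66


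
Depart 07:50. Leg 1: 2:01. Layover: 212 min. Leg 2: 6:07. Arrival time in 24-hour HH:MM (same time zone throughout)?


Depart: 07:50
Leg 1: +121 min -> 09:51
Layover: +212 min -> 13:23
Leg 2: +367 min -> 19:30
Total travel: 700 minutes = 11h 40m
Arrival: 19:30

19:30


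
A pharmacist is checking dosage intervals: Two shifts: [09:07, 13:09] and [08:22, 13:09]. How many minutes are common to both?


Interval A: [547, 789] minutes from midnight
Interval B: [502, 789] minutes from midnight
Overlap start = max(547, 502) = 547
Overlap end = min(789, 789) = 789
Overlap = 789 - 547 = 242 minutes

242


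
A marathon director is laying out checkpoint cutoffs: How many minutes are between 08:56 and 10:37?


Start time: 08:56 = 536 minutes from midnight
End time: 10:37 = 637 minutes from midnight
Difference: 637 - 536 = 101 minutes
That is 1 hours and 41 minutes

101


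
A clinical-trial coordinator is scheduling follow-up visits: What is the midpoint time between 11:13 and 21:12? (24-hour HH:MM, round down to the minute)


Start time: 11:13 = 673 minutes from midnight
End time: 21:12 = 1272 minutes from midnight
Sum: 673 + 1272 = 1945
Midpoint: 1945 / 2 = 972 minutes
Convert: 972 / 60 = 16 hours, 12 minutes
Result: 16:12

16:12


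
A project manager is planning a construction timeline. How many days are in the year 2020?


Year: 2020
Check leap year rules:
Divisible by 4? Yes
Divisible by 100? No
2020 is a leap year
Days: 366

366


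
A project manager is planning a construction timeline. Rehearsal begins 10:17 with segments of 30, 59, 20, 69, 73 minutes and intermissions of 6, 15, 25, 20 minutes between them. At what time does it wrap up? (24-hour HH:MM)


Start: 10:17 = 617 min from midnight
  after task 1 (30 min): 10:47
  after break (6 min): 10:53
  after task 2 (59 min): 11:52
  after break (15 min): 12:07
  after task 3 (20 min): 12:27
  after break (25 min): 12:52
  after task 4 (69 min): 14:01
  after break (20 min): 14:21
  after task 5 (73 min): 15:34
Total elapsed: 317 minutes
End time: 15:34

15:34


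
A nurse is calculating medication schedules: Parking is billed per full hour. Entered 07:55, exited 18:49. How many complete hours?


Start: 07:55
End: 18:49
Hour difference: 18 - 7 = 11 hours
Minute difference: 49 - 55 = -6 minutes
Total minutes: 654
Complete hours: 654 / 60 = 10 (remainder 54)

10


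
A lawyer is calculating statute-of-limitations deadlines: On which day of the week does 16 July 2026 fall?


Date: 2026-07-16
January 1, 2026 is a Thursday
Day of year: 197
Offset from Jan 1: 196 days
196 mod 7 = 0
Result: Thursday

Thursday


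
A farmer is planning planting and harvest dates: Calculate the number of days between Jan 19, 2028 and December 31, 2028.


Start: January 19, 2028
End: December 31, 2028
Days left in January: 12
February: 29
March: 31
April: 30
May: 31
... plus remaining months
Sum of remaining months: 335
Total: 12 + 335 = 347

347


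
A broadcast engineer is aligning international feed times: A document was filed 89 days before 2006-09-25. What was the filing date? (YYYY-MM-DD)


Start: 2006-09-25
Subtracting 89 days
Days already passed in September: 25
After going back through September: 64 more days to subtract
August 2006: 31 days, 33 remaining
July 2006: 31 days, 2 remaining
June 2006 has 30 days, need 2
Result: 2006-06-28

2006-06-28


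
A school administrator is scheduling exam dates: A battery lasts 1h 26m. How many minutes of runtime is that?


Hours: 1
Extra minutes: 26
Minutes per hour: 60
Hours to minutes: 1 x 60 = 60
Total: 60 + 26 = 86

86


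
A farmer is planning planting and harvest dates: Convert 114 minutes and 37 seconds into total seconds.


Minutes: 114
Seconds: 37
Convert minutes to seconds: 114 x 60 = 6840
Add remaining seconds: 6840 + 37 = 6877

6877


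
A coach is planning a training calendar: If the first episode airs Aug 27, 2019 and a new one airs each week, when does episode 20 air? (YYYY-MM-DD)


First occurrence: 2019-08-27 (occurrence 1)
Each occurrence is 7 days after the previous.
Occurrence 20 is 19 weeks after the first.
19 weeks = 133 days
2019-08-27 + 133 days = 2020-01-07

2020-01-07


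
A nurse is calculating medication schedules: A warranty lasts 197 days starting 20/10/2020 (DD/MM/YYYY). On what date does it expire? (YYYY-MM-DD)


Start: 2020-10-20
Adding 197 days
Days remaining in October: 11
After October: 186 days still to add
November 2020: 30 days, 156 remaining
December 2020: 31 days, 125 remaining
January 2021: 31 days, 94 remaining
February 2021: 28 days, 66 remaining
Result: 2021-05-05

2021-05-05


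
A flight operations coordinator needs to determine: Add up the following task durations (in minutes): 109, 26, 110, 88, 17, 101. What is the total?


Durations: 109, 26, 110, 88, 17, 101
Running sum: 109
+ 26 = 135
+ 110 = 245
+ 88 = 333
+ 17 = 350
+ 101 = 451
Total duration: 451 minutes
That is 7 hours and 31 minutes

451


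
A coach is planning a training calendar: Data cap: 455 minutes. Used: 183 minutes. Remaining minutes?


Total budget: 455 minutes
Time used: 183 minutes
Remaining: 455 - 183 = 272 minutes
Percent used: 40.2%
Percent remaining: 59.8%

272


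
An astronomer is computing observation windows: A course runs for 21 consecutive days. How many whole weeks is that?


Total days: 21
Days per week: 7
Division: 21 / 7 = 3 remainder 0
Complete weeks: 3
Remaining days: 0

3


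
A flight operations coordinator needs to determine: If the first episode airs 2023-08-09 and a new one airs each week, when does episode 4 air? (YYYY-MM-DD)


First occurrence: 2023-08-09 (occurrence 1)
Each occurrence is 7 days after the previous.
Occurrence 4 is 3 weeks after the first.
3 weeks = 21 days
2023-08-09 + 21 days = 2023-08-30

2023-08-30
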